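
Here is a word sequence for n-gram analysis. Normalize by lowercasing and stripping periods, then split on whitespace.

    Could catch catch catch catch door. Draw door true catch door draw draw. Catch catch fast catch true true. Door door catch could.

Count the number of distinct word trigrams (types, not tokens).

23 tokens → 21 trigram windows in total.
Repeated trigrams (each contributes count−1 duplicates):
  catch catch catch: 2
  catch door draw: 2
2 duplicate windows → 21 − 2 = 19 distinct.

19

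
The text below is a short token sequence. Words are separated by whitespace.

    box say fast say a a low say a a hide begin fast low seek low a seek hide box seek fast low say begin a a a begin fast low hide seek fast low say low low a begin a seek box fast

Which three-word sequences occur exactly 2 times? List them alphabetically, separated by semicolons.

begin fast low; fast low say; say a a; seek fast low

Trigram counts meeting the condition (exactly 2 times):
  begin fast low: 2
  fast low say: 2
  say a a: 2
  seek fast low: 2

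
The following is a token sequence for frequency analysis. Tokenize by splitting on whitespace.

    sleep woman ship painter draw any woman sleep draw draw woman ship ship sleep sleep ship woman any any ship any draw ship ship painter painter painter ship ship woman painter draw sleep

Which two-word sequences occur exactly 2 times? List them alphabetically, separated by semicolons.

Bigram counts meeting the condition (exactly 2 times):
  painter draw: 2
  painter painter: 2
  ship painter: 2
  ship woman: 2
  woman ship: 2

painter draw; painter painter; ship painter; ship woman; woman ship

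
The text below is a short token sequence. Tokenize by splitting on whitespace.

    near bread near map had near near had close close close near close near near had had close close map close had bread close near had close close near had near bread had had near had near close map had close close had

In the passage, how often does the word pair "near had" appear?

Scanning the 42 overlapping bigram windows for "near had":
  position 7–8: near had
  position 15–16: near had
  position 25–26: near had
  position 29–30: near had
  position 35–36: near had

5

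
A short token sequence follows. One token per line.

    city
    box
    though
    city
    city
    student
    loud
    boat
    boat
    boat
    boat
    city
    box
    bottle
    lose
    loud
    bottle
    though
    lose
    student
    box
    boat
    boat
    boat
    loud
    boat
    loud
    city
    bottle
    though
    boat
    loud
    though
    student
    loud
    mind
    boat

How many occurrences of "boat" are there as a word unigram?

10

Scanning the 37 tokens for "boat":
  position 8: boat
  position 9: boat
  position 10: boat
  position 11: boat
  position 22: boat
  position 23: boat
  position 24: boat
  position 26: boat
  position 31: boat
  position 37: boat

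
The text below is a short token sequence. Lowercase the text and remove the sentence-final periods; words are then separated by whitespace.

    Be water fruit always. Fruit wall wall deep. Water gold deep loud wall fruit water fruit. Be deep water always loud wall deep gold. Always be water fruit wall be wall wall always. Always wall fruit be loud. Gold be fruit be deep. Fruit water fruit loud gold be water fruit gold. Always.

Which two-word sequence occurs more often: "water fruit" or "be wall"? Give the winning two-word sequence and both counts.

"water fruit": 5 occurrences
"be wall": 1 occurrence

"water fruit" (5 vs 1)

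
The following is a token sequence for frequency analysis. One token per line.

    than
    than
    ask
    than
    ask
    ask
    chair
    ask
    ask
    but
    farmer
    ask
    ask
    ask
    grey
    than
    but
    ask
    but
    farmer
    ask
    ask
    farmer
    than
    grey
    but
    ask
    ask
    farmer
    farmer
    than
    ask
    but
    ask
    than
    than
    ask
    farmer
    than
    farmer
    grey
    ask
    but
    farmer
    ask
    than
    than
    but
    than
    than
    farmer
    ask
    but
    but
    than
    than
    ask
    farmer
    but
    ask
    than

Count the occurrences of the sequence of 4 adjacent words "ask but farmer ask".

Scanning the 58 overlapping 4-gram windows for "ask but farmer ask":
  position 9–12: ask but farmer ask
  position 18–21: ask but farmer ask
  position 42–45: ask but farmer ask

3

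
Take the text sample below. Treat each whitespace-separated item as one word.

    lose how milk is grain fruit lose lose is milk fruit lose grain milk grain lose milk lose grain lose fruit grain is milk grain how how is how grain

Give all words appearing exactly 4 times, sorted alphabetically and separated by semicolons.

Unigram counts meeting the condition (exactly 4 times):
  how: 4
  is: 4

how; is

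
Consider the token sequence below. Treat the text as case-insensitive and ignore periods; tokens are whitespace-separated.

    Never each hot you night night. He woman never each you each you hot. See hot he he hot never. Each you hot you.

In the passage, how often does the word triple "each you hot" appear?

Scanning the 22 overlapping trigram windows for "each you hot":
  position 12–14: each you hot
  position 21–23: each you hot

2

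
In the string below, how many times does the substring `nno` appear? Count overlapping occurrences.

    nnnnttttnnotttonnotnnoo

3

Sliding a length-3 window over the 23 characters (21 positions):
  position 9–11: nno
  position 16–18: nno
  position 20–22: nno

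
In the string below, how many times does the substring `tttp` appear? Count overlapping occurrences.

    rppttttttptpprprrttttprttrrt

Sliding a length-4 window over the 28 characters (25 positions):
  position 7–10: tttp
  position 19–22: tttp

2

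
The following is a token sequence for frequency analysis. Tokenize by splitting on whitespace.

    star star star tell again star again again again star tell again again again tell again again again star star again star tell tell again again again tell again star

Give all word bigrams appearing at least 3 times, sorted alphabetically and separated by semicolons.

again again; again star; star star; star tell; tell again

Bigram counts meeting the condition (at least 3 times):
  again again: 8
  again star: 5
  star star: 3
  star tell: 3
  tell again: 5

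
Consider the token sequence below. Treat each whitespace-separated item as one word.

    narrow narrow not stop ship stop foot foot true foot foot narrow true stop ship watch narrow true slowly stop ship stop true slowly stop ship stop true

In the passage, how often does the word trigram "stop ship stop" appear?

Scanning the 26 overlapping trigram windows for "stop ship stop":
  position 4–6: stop ship stop
  position 20–22: stop ship stop
  position 25–27: stop ship stop

3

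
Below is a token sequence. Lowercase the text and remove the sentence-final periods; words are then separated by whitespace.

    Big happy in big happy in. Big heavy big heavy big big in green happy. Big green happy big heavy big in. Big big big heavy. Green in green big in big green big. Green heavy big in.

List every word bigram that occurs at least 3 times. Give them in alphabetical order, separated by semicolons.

big big; big green; big heavy; big in; heavy big; in big

Bigram counts meeting the condition (at least 3 times):
  big big: 3
  big green: 3
  big heavy: 4
  big in: 4
  heavy big: 4
  in big: 4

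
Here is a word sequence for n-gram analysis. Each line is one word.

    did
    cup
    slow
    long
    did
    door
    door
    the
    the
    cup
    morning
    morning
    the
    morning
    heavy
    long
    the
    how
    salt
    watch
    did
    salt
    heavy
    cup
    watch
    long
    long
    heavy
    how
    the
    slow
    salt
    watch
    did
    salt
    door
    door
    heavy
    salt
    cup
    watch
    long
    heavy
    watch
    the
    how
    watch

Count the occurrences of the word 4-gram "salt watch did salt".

Scanning the 44 overlapping 4-gram windows for "salt watch did salt":
  position 19–22: salt watch did salt
  position 32–35: salt watch did salt

2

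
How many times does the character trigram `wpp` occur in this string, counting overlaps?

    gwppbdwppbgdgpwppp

Sliding a length-3 window over the 18 characters (16 positions):
  position 2–4: wpp
  position 7–9: wpp
  position 15–17: wpp

3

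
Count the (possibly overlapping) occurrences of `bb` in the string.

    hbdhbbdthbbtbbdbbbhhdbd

5

Sliding a length-2 window over the 23 characters (22 positions):
  position 5–6: bb
  position 10–11: bb
  position 13–14: bb
  position 16–17: bb
  position 17–18: bb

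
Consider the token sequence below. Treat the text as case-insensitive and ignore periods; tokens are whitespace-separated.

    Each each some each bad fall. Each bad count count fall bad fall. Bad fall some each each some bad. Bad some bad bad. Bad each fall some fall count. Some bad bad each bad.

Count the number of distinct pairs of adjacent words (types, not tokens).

19

35 tokens → 34 bigram windows in total.
Repeated bigrams (each contributes count−1 duplicates):
  bad bad: 4
  bad fall: 3
  each bad: 3
  some bad: 3
  bad each: 2
  each each: 2
  each some: 2
  fall bad: 2
  … (2 more repeated)
15 duplicate windows → 34 − 15 = 19 distinct.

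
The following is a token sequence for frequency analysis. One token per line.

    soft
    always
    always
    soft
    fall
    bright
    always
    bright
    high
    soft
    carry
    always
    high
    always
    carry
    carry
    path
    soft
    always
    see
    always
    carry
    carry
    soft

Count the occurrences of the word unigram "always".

Scanning the 24 tokens for "always":
  position 2: always
  position 3: always
  position 7: always
  position 12: always
  position 14: always
  position 19: always
  position 21: always

7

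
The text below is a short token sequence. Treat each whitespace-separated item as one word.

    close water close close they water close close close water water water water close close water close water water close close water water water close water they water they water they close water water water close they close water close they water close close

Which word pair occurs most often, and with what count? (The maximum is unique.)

Bigram frequencies (highest first):
  water close: 9
  close water: 8
  water water: 8
  close close: 6
  they water: 4
  close they: 3
  … (2 more, each ≤ 3)

"water close", 9 times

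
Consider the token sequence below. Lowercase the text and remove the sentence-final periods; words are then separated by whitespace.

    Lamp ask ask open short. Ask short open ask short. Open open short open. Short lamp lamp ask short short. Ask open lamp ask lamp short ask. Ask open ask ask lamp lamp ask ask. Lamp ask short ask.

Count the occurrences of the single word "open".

Scanning the 39 tokens for "open":
  position 4: open
  position 8: open
  position 11: open
  position 12: open
  position 14: open
  position 22: open
  position 29: open

7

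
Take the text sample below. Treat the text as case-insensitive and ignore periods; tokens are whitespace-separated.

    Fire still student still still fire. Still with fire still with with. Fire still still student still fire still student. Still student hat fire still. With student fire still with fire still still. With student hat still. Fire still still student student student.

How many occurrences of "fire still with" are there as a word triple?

Scanning the 41 overlapping trigram windows for "fire still with":
  position 6–8: fire still with
  position 9–11: fire still with
  position 24–26: fire still with
  position 28–30: fire still with

4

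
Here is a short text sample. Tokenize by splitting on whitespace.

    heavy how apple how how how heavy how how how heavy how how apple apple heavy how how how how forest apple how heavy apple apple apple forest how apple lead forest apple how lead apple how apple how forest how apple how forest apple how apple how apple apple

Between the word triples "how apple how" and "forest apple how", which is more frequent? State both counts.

"how apple how": 4 occurrences
"forest apple how": 3 occurrences

"how apple how" (4 vs 3)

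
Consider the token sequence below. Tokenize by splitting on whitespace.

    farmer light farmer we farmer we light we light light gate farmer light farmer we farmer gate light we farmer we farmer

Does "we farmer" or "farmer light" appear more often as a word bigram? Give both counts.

"we farmer" (4 vs 2)

"we farmer": 4 occurrences
"farmer light": 2 occurrences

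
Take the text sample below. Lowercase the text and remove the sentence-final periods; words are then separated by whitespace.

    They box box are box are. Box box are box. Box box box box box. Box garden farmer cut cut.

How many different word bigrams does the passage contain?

8

20 tokens → 19 bigram windows in total.
Repeated bigrams (each contributes count−1 duplicates):
  box box: 8
  are box: 3
  box are: 3
11 duplicate windows → 19 − 11 = 8 distinct.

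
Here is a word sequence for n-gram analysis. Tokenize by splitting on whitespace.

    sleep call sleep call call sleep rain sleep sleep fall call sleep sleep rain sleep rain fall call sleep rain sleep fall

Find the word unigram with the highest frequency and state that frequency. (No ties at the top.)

"sleep", 10 times

Unigram frequencies (highest first):
  sleep: 10
  call: 5
  rain: 4
  fall: 3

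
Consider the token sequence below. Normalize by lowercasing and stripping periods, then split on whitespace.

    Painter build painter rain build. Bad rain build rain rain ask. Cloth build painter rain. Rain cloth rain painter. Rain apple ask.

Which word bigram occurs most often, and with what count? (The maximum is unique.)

Bigram frequencies (highest first):
  painter rain: 3
  build painter: 2
  rain build: 2
  rain rain: 2
  painter build: 1
  build bad: 1
  … (10 more, each ≤ 1)

"painter rain", 3 times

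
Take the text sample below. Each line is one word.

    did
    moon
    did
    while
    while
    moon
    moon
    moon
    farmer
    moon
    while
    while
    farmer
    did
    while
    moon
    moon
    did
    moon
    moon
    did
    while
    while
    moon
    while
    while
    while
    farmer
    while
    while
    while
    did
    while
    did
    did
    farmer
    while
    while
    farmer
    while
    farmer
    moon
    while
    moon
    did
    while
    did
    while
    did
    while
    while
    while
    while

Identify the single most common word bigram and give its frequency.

Bigram frequencies (highest first):
  while while: 11
  did while: 7
  moon did: 4
  while moon: 4
  moon moon: 4
  while farmer: 4
  … (9 more, each ≤ 4)

"while while", 11 times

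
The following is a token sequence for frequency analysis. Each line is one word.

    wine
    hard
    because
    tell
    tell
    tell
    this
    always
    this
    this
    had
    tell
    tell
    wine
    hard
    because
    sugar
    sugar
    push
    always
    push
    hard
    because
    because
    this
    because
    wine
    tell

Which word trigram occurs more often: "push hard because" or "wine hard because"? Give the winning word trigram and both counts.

"wine hard because" (2 vs 1)

"push hard because": 1 occurrence
"wine hard because": 2 occurrences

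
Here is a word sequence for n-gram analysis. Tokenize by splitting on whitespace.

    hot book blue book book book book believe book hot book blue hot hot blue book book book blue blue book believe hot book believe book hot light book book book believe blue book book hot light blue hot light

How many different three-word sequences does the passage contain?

40 tokens → 38 trigram windows in total.
Repeated trigrams (each contributes count−1 duplicates):
  book book book: 4
  blue book book: 3
  believe book hot: 2
  book believe book: 2
  book book believe: 2
  book hot light: 2
  hot book blue: 2
10 duplicate windows → 38 − 10 = 28 distinct.

28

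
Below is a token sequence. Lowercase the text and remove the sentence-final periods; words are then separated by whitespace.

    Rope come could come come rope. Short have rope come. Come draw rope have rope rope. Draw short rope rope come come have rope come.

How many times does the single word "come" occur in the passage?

Scanning the 25 tokens for "come":
  position 2: come
  position 4: come
  position 5: come
  position 10: come
  position 11: come
  position 21: come
  position 22: come
  position 25: come

8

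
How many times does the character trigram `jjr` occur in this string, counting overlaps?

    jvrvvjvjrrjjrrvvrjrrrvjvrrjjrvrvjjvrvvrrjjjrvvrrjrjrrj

Sliding a length-3 window over the 54 characters (52 positions):
  position 11–13: jjr
  position 27–29: jjr
  position 42–44: jjr

3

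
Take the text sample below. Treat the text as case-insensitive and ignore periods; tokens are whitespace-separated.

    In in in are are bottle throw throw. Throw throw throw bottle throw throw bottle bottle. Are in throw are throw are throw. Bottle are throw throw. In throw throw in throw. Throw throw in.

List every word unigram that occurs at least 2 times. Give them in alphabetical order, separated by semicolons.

Unigram counts meeting the condition (at least 2 times):
  are: 6
  bottle: 5
  in: 7
  throw: 17

are; bottle; in; throw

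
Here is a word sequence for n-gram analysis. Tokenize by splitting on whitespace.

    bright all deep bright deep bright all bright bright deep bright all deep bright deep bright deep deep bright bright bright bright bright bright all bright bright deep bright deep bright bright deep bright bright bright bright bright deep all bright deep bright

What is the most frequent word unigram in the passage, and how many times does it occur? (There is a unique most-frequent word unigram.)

Unigram frequencies (highest first):
  bright: 26
  deep: 12
  all: 5

"bright", 26 times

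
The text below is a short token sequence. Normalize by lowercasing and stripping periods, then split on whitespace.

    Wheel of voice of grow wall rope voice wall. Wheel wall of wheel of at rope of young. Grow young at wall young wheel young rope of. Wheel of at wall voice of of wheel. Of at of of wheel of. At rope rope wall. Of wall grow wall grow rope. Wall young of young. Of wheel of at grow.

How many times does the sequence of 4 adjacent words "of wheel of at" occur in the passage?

5

Scanning the 57 overlapping 4-gram windows for "of wheel of at":
  position 12–15: of wheel of at
  position 27–30: of wheel of at
  position 34–37: of wheel of at
  position 39–42: of wheel of at
  position 56–59: of wheel of at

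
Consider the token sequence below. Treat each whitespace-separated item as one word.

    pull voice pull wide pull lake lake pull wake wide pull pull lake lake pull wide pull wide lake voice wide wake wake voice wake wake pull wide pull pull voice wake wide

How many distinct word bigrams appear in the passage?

33 tokens → 32 bigram windows in total.
Repeated bigrams (each contributes count−1 duplicates):
  pull wide: 4
  wide pull: 4
  lake lake: 2
  lake pull: 2
  pull lake: 2
  pull pull: 2
  pull voice: 2
  voice wake: 2
  … (2 more repeated)
14 duplicate windows → 32 − 14 = 18 distinct.

18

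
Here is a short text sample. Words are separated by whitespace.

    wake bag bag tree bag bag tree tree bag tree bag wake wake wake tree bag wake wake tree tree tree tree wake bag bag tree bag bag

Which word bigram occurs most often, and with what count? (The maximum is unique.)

"tree bag", 5 times

Bigram frequencies (highest first):
  tree bag: 5
  bag bag: 4
  bag tree: 4
  tree tree: 4
  wake wake: 3
  wake bag: 2
  … (3 more, each ≤ 2)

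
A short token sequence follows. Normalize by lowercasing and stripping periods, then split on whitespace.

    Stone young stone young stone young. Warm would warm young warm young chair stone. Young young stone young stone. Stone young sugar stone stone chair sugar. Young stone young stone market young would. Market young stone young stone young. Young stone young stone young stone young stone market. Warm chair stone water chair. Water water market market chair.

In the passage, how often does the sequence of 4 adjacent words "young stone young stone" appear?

Scanning the 55 overlapping 4-gram windows for "young stone young stone":
  position 2–5: young stone young stone
  position 16–19: young stone young stone
  position 27–30: young stone young stone
  position 35–38: young stone young stone
  position 40–43: young stone young stone
  position 42–45: young stone young stone
  position 44–47: young stone young stone

7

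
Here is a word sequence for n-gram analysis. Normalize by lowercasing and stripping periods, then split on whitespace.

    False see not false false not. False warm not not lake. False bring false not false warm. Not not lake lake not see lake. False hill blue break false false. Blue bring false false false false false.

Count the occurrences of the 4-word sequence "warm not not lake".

2

Scanning the 34 overlapping 4-gram windows for "warm not not lake":
  position 8–11: warm not not lake
  position 17–20: warm not not lake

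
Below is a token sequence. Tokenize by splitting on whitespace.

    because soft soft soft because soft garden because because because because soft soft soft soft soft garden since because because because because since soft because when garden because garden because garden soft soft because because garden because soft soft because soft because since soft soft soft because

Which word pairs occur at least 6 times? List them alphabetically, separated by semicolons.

Bigram counts meeting the condition (at least 6 times):
  because because: 7
  soft because: 6
  soft soft: 10

because because; soft because; soft soft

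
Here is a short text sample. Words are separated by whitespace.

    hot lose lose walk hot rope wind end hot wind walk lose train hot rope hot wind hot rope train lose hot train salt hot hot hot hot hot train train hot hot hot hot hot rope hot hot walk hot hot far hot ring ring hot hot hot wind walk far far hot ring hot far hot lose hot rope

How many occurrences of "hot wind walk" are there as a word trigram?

Scanning the 59 overlapping trigram windows for "hot wind walk":
  position 9–11: hot wind walk
  position 49–51: hot wind walk

2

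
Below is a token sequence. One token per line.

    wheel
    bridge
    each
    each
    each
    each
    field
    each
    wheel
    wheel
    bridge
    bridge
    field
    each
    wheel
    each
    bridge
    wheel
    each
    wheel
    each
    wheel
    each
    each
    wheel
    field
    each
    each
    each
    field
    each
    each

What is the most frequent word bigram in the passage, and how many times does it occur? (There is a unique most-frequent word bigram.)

"each each", 7 times

Bigram frequencies (highest first):
  each each: 7
  each wheel: 5
  field each: 4
  wheel each: 4
  wheel bridge: 2
  each field: 2
  … (7 more, each ≤ 1)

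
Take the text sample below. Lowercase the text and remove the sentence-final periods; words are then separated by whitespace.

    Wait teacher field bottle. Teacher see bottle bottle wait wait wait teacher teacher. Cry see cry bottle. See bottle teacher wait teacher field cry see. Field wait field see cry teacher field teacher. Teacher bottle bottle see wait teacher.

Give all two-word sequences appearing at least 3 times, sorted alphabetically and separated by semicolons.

teacher field; wait teacher

Bigram counts meeting the condition (at least 3 times):
  teacher field: 3
  wait teacher: 4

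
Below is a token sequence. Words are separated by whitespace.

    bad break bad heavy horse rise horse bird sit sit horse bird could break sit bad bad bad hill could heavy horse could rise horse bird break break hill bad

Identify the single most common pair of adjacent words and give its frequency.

"horse bird", 3 times

Bigram frequencies (highest first):
  horse bird: 3
  heavy horse: 2
  rise horse: 2
  bad bad: 2
  bad break: 1
  break bad: 1
  … (18 more, each ≤ 1)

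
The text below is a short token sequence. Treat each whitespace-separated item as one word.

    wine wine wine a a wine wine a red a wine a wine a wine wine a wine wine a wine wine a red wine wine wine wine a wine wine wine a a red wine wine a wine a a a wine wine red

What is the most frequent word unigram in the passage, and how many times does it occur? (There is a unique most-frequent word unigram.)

Unigram frequencies (highest first):
  wine: 25
  a: 16
  red: 4

"wine", 25 times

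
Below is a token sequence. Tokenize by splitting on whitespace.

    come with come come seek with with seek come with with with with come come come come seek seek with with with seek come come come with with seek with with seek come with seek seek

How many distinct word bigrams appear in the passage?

9

36 tokens → 35 bigram windows in total.
Repeated bigrams (each contributes count−1 duplicates):
  with with: 8
  come come: 6
  with seek: 5
  come with: 4
  seek come: 3
  seek with: 3
  come seek: 2
  seek seek: 2
  … (1 more repeated)
26 duplicate windows → 35 − 26 = 9 distinct.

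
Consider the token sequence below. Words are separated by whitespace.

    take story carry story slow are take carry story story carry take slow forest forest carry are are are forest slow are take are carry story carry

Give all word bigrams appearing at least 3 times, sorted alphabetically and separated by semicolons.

carry story; story carry

Bigram counts meeting the condition (at least 3 times):
  carry story: 3
  story carry: 3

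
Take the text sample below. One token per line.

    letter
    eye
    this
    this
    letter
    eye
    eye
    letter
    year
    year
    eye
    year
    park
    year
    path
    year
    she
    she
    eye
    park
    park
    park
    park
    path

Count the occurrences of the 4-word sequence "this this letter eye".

Scanning the 21 overlapping 4-gram windows for "this this letter eye":
  position 3–6: this this letter eye

1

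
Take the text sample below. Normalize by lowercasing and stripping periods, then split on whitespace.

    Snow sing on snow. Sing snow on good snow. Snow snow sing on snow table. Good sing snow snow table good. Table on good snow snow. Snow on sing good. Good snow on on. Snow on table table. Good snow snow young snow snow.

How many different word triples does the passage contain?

44 tokens → 42 trigram windows in total.
Repeated trigrams (each contributes count−1 duplicates):
  good snow snow: 3
  on good snow: 2
  sing on snow: 2
  snow sing on: 2
  snow snow snow: 2
  snow table good: 2
7 duplicate windows → 42 − 7 = 35 distinct.

35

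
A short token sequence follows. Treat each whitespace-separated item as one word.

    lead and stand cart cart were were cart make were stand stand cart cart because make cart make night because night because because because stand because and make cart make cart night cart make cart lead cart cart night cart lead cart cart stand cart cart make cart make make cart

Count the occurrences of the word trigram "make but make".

Scanning the 49 overlapping trigram windows for "make but make":
  (none found)

0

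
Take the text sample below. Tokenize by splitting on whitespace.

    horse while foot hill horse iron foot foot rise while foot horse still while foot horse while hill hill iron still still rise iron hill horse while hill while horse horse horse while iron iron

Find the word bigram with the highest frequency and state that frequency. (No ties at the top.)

"horse while", 4 times

Bigram frequencies (highest first):
  horse while: 4
  while foot: 3
  hill horse: 2
  foot horse: 2
  while hill: 2
  horse horse: 2
  … (19 more, each ≤ 1)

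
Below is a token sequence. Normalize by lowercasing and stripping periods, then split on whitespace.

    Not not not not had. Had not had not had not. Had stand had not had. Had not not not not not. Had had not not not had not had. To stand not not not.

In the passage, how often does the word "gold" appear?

Scanning the 35 tokens for "gold":
  (none found)

0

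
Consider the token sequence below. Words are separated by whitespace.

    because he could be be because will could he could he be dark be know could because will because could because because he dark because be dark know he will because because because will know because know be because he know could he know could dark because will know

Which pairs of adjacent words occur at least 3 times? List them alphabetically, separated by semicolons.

because because; because he; because will; could he; know could

Bigram counts meeting the condition (at least 3 times):
  because because: 3
  because he: 3
  because will: 4
  could he: 3
  know could: 3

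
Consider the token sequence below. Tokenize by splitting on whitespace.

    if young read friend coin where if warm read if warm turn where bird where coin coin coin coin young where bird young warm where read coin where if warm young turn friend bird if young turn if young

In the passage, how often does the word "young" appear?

Scanning the 39 tokens for "young":
  position 2: young
  position 20: young
  position 23: young
  position 31: young
  position 36: young
  position 39: young

6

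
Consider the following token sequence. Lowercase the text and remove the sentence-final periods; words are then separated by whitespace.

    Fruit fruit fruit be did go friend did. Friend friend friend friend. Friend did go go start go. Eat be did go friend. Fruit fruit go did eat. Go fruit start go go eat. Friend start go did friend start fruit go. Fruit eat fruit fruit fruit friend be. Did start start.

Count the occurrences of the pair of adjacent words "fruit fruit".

Scanning the 51 overlapping bigram windows for "fruit fruit":
  position 1–2: fruit fruit
  position 2–3: fruit fruit
  position 24–25: fruit fruit
  position 45–46: fruit fruit
  position 46–47: fruit fruit

5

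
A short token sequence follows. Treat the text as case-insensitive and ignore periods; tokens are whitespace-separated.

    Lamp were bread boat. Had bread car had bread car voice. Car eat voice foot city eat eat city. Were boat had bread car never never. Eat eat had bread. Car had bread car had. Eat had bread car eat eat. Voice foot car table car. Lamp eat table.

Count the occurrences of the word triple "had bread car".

Scanning the 47 overlapping trigram windows for "had bread car":
  position 5–7: had bread car
  position 8–10: had bread car
  position 22–24: had bread car
  position 29–31: had bread car
  position 32–34: had bread car
  position 37–39: had bread car

6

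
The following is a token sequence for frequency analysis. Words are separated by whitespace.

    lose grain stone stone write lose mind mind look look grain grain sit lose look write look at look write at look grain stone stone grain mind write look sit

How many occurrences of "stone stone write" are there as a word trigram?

1

Scanning the 28 overlapping trigram windows for "stone stone write":
  position 3–5: stone stone write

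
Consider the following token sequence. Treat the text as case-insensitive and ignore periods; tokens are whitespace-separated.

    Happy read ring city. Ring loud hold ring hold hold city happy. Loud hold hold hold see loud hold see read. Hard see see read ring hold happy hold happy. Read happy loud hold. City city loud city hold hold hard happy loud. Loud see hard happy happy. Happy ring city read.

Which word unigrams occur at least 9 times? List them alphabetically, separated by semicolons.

Unigram counts meeting the condition (at least 9 times):
  happy: 9
  hold: 12

happy; hold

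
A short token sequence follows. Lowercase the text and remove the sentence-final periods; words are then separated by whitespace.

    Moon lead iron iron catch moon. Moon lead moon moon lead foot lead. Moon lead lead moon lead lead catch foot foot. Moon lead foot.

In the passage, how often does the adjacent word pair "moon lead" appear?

Scanning the 24 overlapping bigram windows for "moon lead":
  position 1–2: moon lead
  position 7–8: moon lead
  position 10–11: moon lead
  position 14–15: moon lead
  position 17–18: moon lead
  position 23–24: moon lead

6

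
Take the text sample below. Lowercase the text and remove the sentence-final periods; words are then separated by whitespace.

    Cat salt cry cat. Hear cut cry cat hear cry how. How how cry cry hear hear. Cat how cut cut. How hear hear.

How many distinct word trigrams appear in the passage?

24 tokens → 22 trigram windows in total.
Repeated trigrams (each contributes count−1 duplicates):
  cry cat hear: 2
1 duplicate windows → 22 − 1 = 21 distinct.

21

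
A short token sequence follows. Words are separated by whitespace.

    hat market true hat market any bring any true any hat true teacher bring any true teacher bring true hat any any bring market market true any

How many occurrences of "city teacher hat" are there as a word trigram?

Scanning the 25 overlapping trigram windows for "city teacher hat":
  (none found)

0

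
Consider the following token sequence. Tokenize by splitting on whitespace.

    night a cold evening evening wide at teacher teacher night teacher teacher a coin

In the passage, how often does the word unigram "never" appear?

0

Scanning the 14 tokens for "never":
  (none found)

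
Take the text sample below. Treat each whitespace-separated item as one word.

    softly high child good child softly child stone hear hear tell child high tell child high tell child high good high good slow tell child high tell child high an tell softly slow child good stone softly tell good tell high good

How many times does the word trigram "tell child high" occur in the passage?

Scanning the 40 overlapping trigram windows for "tell child high":
  position 11–13: tell child high
  position 14–16: tell child high
  position 17–19: tell child high
  position 24–26: tell child high
  position 27–29: tell child high

5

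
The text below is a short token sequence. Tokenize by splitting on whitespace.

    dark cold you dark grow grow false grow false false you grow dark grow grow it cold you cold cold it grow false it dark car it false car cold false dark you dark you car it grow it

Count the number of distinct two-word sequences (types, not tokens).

28

39 tokens → 38 bigram windows in total.
Repeated bigrams (each contributes count−1 duplicates):
  grow false: 3
  car it: 2
  cold you: 2
  dark grow: 2
  dark you: 2
  grow grow: 2
  grow it: 2
  it grow: 2
  … (1 more repeated)
10 duplicate windows → 38 − 10 = 28 distinct.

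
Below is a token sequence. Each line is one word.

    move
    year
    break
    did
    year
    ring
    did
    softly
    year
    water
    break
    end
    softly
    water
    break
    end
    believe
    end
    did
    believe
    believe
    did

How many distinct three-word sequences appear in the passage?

19

22 tokens → 20 trigram windows in total.
Repeated trigrams (each contributes count−1 duplicates):
  water break end: 2
1 duplicate windows → 20 − 1 = 19 distinct.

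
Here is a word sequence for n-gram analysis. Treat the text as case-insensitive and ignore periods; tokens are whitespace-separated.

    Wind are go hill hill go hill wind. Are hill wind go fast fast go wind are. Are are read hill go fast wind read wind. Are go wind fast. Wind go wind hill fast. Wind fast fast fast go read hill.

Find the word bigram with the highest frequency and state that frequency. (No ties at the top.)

"wind are", 4 times

Bigram frequencies (highest first):
  wind are: 4
  fast fast: 3
  go wind: 3
  fast wind: 3
  are go: 2
  go hill: 2
  … (16 more, each ≤ 2)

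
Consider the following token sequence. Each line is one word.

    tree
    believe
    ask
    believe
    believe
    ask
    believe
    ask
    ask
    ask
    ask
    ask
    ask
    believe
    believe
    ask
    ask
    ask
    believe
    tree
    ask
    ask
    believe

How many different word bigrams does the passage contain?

23 tokens → 22 bigram windows in total.
Repeated bigrams (each contributes count−1 duplicates):
  ask ask: 8
  ask believe: 5
  believe ask: 4
  believe believe: 2
15 duplicate windows → 22 − 15 = 7 distinct.

7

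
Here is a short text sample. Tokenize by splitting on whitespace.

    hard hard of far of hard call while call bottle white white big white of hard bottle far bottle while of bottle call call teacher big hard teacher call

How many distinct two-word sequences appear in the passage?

29 tokens → 28 bigram windows in total.
Repeated bigrams (each contributes count−1 duplicates):
  of hard: 2
1 duplicate windows → 28 − 1 = 27 distinct.

27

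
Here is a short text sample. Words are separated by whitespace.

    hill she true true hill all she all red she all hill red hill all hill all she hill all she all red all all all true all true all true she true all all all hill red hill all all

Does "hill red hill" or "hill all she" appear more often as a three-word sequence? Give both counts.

"hill red hill": 2 occurrences
"hill all she": 3 occurrences

"hill all she" (3 vs 2)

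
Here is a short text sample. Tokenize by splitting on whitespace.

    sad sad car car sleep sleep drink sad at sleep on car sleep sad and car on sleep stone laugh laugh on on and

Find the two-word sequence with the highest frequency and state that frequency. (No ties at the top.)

"car sleep", 2 times

Bigram frequencies (highest first):
  car sleep: 2
  sad sad: 1
  sad car: 1
  car car: 1
  sleep sleep: 1
  sleep drink: 1
  … (16 more, each ≤ 1)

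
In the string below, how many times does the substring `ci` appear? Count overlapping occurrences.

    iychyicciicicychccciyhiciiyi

Sliding a length-2 window over the 28 characters (27 positions):
  position 8–9: ci
  position 11–12: ci
  position 19–20: ci
  position 24–25: ci

4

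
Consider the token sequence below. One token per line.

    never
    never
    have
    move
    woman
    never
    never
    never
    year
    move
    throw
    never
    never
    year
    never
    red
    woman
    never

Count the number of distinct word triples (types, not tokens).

15

18 tokens → 16 trigram windows in total.
Repeated trigrams (each contributes count−1 duplicates):
  never never year: 2
1 duplicate windows → 16 − 1 = 15 distinct.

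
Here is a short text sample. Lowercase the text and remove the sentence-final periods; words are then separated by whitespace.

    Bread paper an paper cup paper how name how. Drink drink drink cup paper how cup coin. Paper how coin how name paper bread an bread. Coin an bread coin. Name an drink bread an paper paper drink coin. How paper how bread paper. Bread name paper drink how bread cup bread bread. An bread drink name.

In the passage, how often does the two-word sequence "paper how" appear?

Scanning the 56 overlapping bigram windows for "paper how":
  position 6–7: paper how
  position 14–15: paper how
  position 18–19: paper how
  position 41–42: paper how

4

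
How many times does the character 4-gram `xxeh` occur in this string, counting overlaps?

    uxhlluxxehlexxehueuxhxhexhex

Sliding a length-4 window over the 28 characters (25 positions):
  position 7–10: xxeh
  position 13–16: xxeh

2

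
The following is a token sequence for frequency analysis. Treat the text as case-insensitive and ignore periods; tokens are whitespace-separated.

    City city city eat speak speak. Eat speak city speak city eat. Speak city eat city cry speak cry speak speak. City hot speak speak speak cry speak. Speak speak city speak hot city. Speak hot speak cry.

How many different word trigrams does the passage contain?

38 tokens → 36 trigram windows in total.
Repeated trigrams (each contributes count−1 duplicates):
  city eat speak: 2
  city speak hot: 2
  cry speak speak: 2
  eat speak city: 2
  speak city eat: 2
  speak city speak: 2
  speak cry speak: 2
  speak speak city: 2
  … (1 more repeated)
9 duplicate windows → 36 − 9 = 27 distinct.

27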